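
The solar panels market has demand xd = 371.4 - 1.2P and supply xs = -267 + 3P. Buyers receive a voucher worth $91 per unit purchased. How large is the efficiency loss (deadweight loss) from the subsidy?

Pre-subsidy: 371.4 - 1.2P = -267 + 3P gives P* = 152, x* = 189.
With the rebate, buyers effectively pay Pb = Ps − 91, where Ps is the price sellers receive.
Demand in terms of Ps becomes xd = 371.4 − 1.2(Ps − 91) = 480.6 - 1.2Ps. Setting this equal to supply: 480.6 - 1.2Ps = -267 + 3Ps, so Ps = 178.
Buyers pay Pb = 178 − 91 = 87; x' = -267 + 3·178 = 267.
The subsidy expands output by 267 − 189 = 78 past the efficient level; on those units the gap between marginal cost and willingness to pay runs from 0 up to 91.
DWL = ½ × 91 × 78 = 3549.

Deadweight loss = $3549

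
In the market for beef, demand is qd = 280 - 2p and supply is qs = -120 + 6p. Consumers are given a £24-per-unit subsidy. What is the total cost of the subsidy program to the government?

Government cost = £5184

Pre-subsidy: 280 - 2p = -120 + 6p gives p* = 50, q* = 180.
With the rebate, buyers effectively pay pb = ps − 24, where ps is the price sellers receive.
Demand in terms of ps becomes qd = 280 − 2(ps − 24) = 328 - 2ps. Setting this equal to supply: 328 - 2ps = -120 + 6ps, so ps = 56.
Buyers pay pb = 56 − 24 = 32; q' = -120 + 6·56 = 216.
Government outlay = subsidy × quantity = 24 × 216 = 5184.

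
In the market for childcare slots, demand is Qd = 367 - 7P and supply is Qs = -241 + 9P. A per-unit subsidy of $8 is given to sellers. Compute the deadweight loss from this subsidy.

Pre-subsidy: 367 - 7P = -241 + 9P gives P* = 38, Q* = 101.
With the subsidy, sellers receive Ps = Pb + 8 for each unit, where Pb is the price buyers pay.
Supply in terms of Pb becomes Qs = -241 + 9(Pb + 8) = -169 + 9Pb. Setting this equal to demand: 367 - 7Pb = -169 + 9Pb, so Pb = 33.5.
Sellers receive Ps = 33.5 + 8 = 41.5; Q' = 367 − 7·33.5 = 132.5.
The subsidy expands output by 132.5 − 101 = 31.5 past the efficient level; on those units the gap between marginal cost and willingness to pay runs from 0 up to 8.
DWL = ½ × 8 × 31.5 = 126.

Deadweight loss = $126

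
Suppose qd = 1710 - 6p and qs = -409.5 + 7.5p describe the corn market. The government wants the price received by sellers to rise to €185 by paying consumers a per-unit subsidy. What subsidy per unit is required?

At a seller price of 185, quantity supplied is -409.5 + 7.5·185 = 978.
Buyers absorb 978 only when they pay pb with 1710 − 6·pb = 978, i.e. pb = 122.
s = ps − pb = 185 − 122 = 63.

Required subsidy s = €63 per unit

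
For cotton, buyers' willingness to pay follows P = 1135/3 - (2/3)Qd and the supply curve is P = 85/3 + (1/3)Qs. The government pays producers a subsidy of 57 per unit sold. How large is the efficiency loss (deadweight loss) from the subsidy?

Pre-subsidy: 1135/3 - (2/3)Q = 85/3 + (1/3)Q gives Q* = 350 and P* = 145.
With the subsidy, sellers receive Ps = Pb + 57 for each unit, where Pb is the price buyers pay.
On the curves, Pb = 1135/3 - (2/3)Q and Ps = 85/3 + (1/3)Q; the wedge Ps − Pb = 57 gives 85/3 + (1/3)Q − (1135/3 - (2/3)Q) = 57, so Q' = 407.
Then Pb = 1135/3 − (2/3)·407 = 107 and Ps = 85/3 + (1/3)·407 = 164.
The subsidy expands output by 407 − 350 = 57 past the efficient level; on those units the gap between marginal cost and willingness to pay runs from 0 up to 57.
DWL = ½ × 57 × 57 = 1624.5.

Deadweight loss = 1624.5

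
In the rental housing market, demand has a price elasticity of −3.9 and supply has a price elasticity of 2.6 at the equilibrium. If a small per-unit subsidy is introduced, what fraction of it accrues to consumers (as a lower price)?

For a small subsidy around the equilibrium, the benefit split depends on the relative slopes, which at a point are proportional to the elasticities.
Buyer share = εs/(εs + |εd|) = 2.6/(2.6 + 3.9) = 0.4; seller share = |εd|/(εs + |εd|) = 0.6.

Consumer share = 0.4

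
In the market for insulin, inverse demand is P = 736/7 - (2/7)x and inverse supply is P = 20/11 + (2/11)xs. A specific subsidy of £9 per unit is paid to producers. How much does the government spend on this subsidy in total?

Government cost = £2162.25

Pre-subsidy: 736/7 - (2/7)x = 20/11 + (2/11)x gives x* = 221 and P* = 42.
With the subsidy, sellers receive Ps = Pb + 9 for each unit, where Pb is the price buyers pay.
On the curves, Pb = 736/7 - (2/7)x and Ps = 20/11 + (2/11)x; the wedge Ps − Pb = 9 gives 20/11 + (2/11)x − (736/7 - (2/7)x) = 9, so x' = 240.25.
Then Pb = 736/7 − (2/7)·240.25 = 36.5 and Ps = 20/11 + (2/11)·240.25 = 45.5.
Government outlay = subsidy × quantity = 9 × 240.25 = 2162.25.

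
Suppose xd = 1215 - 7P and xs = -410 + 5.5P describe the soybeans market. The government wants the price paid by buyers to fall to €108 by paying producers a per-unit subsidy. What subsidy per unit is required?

At a buyer price of 108, quantity demanded is 1215 − 7·108 = 459.
Sellers supply 459 only when they receive Ps with -410 + 5.5·Ps = 459, i.e. Ps = 158.
s = Ps − Pb = 158 − 108 = 50.

Required subsidy s = €50 per unit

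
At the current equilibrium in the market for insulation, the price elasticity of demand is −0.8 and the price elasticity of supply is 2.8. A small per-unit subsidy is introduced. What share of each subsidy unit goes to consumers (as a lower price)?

Consumer share = 7/9

For a small subsidy around the equilibrium, the benefit split depends on the relative slopes, which at a point are proportional to the elasticities.
Buyer share = εs/(εs + |εd|) = 2.8/(2.8 + 0.8) = 7/9; seller share = |εd|/(εs + |εd|) = 2/9.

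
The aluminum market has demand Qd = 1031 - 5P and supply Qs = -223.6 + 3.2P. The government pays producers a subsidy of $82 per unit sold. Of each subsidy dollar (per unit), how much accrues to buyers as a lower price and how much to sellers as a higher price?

Buyers gain $32 per unit; sellers gain $50 per unit

Pre-subsidy: 1031 - 5P = -223.6 + 3.2P gives P* = 153, Q* = 266.
With the subsidy, sellers receive Ps = Pb + 82 for each unit, where Pb is the price buyers pay.
Supply in terms of Pb becomes Qs = -223.6 + 3.2(Pb + 82) = 38.8 + 3.2Pb. Setting this equal to demand: 1031 - 5Pb = 38.8 + 3.2Pb, so Pb = 121.
Sellers receive Ps = 121 + 82 = 203; Q' = 1031 − 5·121 = 426.
Buyers' price falls by P* − Pb = 153 − 121 = 32; sellers' price rises by Ps − P* = 203 − 153 = 50.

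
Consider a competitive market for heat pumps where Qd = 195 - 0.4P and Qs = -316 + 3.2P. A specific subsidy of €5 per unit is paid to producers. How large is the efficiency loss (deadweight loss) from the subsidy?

Pre-subsidy: 195 - 0.4P = -316 + 3.2P gives P* = 2555/18, Q* = 1244/9.
With the subsidy, sellers receive Ps = Pb + 5 for each unit, where Pb is the price buyers pay.
Supply in terms of Pb becomes Qs = -316 + 3.2(Pb + 5) = -300 + 3.2Pb. Setting this equal to demand: 195 - 0.4Pb = -300 + 3.2Pb, so Pb = 137.5.
Sellers receive Ps = 137.5 + 5 = 142.5; Q' = 195 − 0.4·137.5 = 140.
The subsidy expands output by 140 − 1244/9 = 16/9 past the efficient level; on those units the gap between marginal cost and willingness to pay runs from 0 up to 5.
DWL = ½ × 5 × 16/9 = 40/9.

Deadweight loss = 40/9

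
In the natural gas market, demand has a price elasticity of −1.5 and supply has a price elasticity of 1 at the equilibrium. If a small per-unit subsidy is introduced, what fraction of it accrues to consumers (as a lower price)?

Consumer share = 0.4

For a small subsidy around the equilibrium, the benefit split depends on the relative slopes, which at a point are proportional to the elasticities.
Buyer share = εs/(εs + |εd|) = 1/(1 + 1.5) = 0.4; seller share = |εd|/(εs + |εd|) = 0.6.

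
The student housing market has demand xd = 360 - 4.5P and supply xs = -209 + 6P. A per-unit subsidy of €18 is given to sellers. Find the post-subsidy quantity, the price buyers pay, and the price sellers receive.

Pre-subsidy: 360 - 4.5P = -209 + 6P gives P* = 1138/21, x* = 813/7.
With the subsidy, sellers receive Ps = Pb + 18 for each unit, where Pb is the price buyers pay.
Supply in terms of Pb becomes xs = -209 + 6(Pb + 18) = -101 + 6Pb. Setting this equal to demand: 360 - 4.5Pb = -101 + 6Pb, so Pb = 922/21.
Sellers receive Ps = 922/21 + 18 = 1300/21; x' = 360 − 4.5·(922/21) = 1137/7.

x' = 1137/7; buyers pay 922/21; sellers receive 1300/21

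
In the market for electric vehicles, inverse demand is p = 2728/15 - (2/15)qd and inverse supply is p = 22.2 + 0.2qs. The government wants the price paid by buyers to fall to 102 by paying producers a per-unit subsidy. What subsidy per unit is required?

Required subsidy s = 40 per unit

At a buyer price of 102, quantity demanded is 1364 − 7.5·102 = 599.
Sellers supply 599 only when they receive ps = 22.2 + 0.2·599 = 142.
s = ps − pb = 142 − 102 = 40.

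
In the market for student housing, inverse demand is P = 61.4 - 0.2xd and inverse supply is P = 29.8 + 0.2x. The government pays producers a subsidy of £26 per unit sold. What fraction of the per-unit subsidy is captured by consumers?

Consumer share = 0.5

Pre-subsidy: 61.4 - 0.2x = 29.8 + 0.2x gives x* = 79 and P* = 45.6.
With the subsidy, sellers receive Ps = Pb + 26 for each unit, where Pb is the price buyers pay.
On the curves, Pb = 61.4 - 0.2x and Ps = 29.8 + 0.2x; the wedge Ps − Pb = 26 gives 29.8 + 0.2x − (61.4 - 0.2x) = 26, so x' = 144.
Then Pb = 61.4 − 0.2·144 = 32.6 and Ps = 29.8 + 0.2·144 = 58.6.
Buyers' price falls by P* − Pb = 45.6 − 32.6 = 13; sellers' price rises by Ps − P* = 58.6 − 45.6 = 13.
So consumers capture 13/26 = 0.5 of each unit of subsidy.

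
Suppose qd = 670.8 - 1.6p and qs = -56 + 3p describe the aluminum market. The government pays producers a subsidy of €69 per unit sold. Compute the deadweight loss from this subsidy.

Deadweight loss = €2484

Pre-subsidy: 670.8 - 1.6p = -56 + 3p gives p* = 158, q* = 418.
With the subsidy, sellers receive ps = pb + 69 for each unit, where pb is the price buyers pay.
Supply in terms of pb becomes qs = -56 + 3(pb + 69) = 151 + 3pb. Setting this equal to demand: 670.8 - 1.6pb = 151 + 3pb, so pb = 113.
Sellers receive ps = 113 + 69 = 182; q' = 670.8 − 1.6·113 = 490.
The subsidy expands output by 490 − 418 = 72 past the efficient level; on those units the gap between marginal cost and willingness to pay runs from 0 up to 69.
DWL = ½ × 69 × 72 = 2484.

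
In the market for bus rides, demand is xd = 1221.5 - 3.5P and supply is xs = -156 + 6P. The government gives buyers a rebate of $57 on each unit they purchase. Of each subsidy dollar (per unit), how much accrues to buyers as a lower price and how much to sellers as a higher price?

Buyers gain $36 per unit; sellers gain $21 per unit

Pre-subsidy: 1221.5 - 3.5P = -156 + 6P gives P* = 145, x* = 714.
With the rebate, buyers effectively pay Pb = Ps − 57, where Ps is the price sellers receive.
Demand in terms of Ps becomes xd = 1221.5 − 3.5(Ps − 57) = 1421 - 3.5Ps. Setting this equal to supply: 1421 - 3.5Ps = -156 + 6Ps, so Ps = 166.
Buyers pay Pb = 166 − 57 = 109; x' = -156 + 6·166 = 840.
Buyers' price falls by P* − Pb = 145 − 109 = 36; sellers' price rises by Ps − P* = 166 − 145 = 21.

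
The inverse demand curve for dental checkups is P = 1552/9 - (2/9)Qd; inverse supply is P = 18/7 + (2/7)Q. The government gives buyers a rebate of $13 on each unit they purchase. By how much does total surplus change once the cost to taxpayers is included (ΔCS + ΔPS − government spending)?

Net change in total surplus = -$166.359375

Pre-subsidy: 1552/9 - (2/9)Q = 18/7 + (2/7)Q gives Q* = 334.4375 and P* = 98.125.
With the rebate, buyers effectively pay Pb = Ps − 13, where Ps is the price sellers receive.
On the curves, Pb = 1552/9 - (2/9)Q and Ps = 18/7 + (2/7)Q; the wedge Ps − Pb = 13 gives 18/7 + (2/7)Q − (1552/9 - (2/9)Q) = 13, so Q' = 360.03125.
Then Pb = 1552/9 − (2/9)·360.03125 = 92.4375 and Ps = 18/7 + (2/7)·360.03125 = 105.4375.
ΔCS = ½(334.4375 + 360.03125)(98.125 − 92.4375) = 1974.8955078125; ΔPS = ½(334.4375 + 360.03125)(105.4375 − 98.125) = 2539.1513671875.
Government spending = 13 × 360.03125 = 4680.40625.
Net change = 1974.8955078125 + 2539.1513671875 − 4680.40625 = -166.359375. The loss equals the DWL triangle ½·13·25.59375.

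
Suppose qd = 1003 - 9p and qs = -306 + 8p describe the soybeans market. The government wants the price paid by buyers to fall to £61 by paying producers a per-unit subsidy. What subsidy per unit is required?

Required subsidy s = £34 per unit

At a buyer price of 61, quantity demanded is 1003 − 9·61 = 454.
Sellers supply 454 only when they receive ps with -306 + 8·ps = 454, i.e. ps = 95.
s = ps − pb = 95 − 61 = 34.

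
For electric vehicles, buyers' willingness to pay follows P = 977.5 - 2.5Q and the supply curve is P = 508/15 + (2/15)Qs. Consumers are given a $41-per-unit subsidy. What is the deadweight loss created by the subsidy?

Pre-subsidy: 977.5 - 2.5Q = 508/15 + (2/15)Q gives Q* = 28309/79 and P* = 6450/79.
With the rebate, buyers effectively pay Pb = Ps − 41, where Ps is the price sellers receive.
On the curves, Pb = 977.5 - 2.5Q and Ps = 508/15 + (2/15)Q; the wedge Ps − Pb = 41 gives 508/15 + (2/15)Q − (977.5 - 2.5Q) = 41, so Q' = 29539/79.
Then Pb = 977.5 − 2.5·(29539/79) = 3375/79 and Ps = 508/15 + (2/15)·(29539/79) = 6614/79.
The subsidy expands output by 29539/79 − 28309/79 = 1230/79 past the efficient level; on those units the gap between marginal cost and willingness to pay runs from 0 up to 41.
DWL = ½ × 41 × 1230/79 = 25215/79.

Deadweight loss = 25215/79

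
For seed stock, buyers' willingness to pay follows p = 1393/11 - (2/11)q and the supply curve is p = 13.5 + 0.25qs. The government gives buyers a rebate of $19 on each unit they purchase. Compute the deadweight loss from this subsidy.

Pre-subsidy: 1393/11 - (2/11)q = 13.5 + 0.25q gives q* = 262 and p* = 79.
With the rebate, buyers effectively pay pb = ps − 19, where ps is the price sellers receive.
On the curves, pb = 1393/11 - (2/11)q and ps = 13.5 + 0.25q; the wedge ps − pb = 19 gives 13.5 + 0.25q − (1393/11 - (2/11)q) = 19, so q' = 306.
Then pb = 1393/11 − (2/11)·306 = 71 and ps = 13.5 + 0.25·306 = 90.
The subsidy expands output by 306 − 262 = 44 past the efficient level; on those units the gap between marginal cost and willingness to pay runs from 0 up to 19.
DWL = ½ × 19 × 44 = 418.

Deadweight loss = $418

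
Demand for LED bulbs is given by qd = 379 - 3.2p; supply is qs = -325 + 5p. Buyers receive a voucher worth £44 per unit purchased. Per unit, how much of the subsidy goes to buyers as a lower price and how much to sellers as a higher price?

Pre-subsidy: 379 - 3.2p = -325 + 5p gives p* = 3520/41, q* = 4275/41.
With the rebate, buyers effectively pay pb = ps − 44, where ps is the price sellers receive.
Demand in terms of ps becomes qd = 379 − 3.2(ps − 44) = 519.8 - 3.2ps. Setting this equal to supply: 519.8 - 3.2ps = -325 + 5ps, so ps = 4224/41.
Buyers pay pb = 4224/41 − 44 = 2420/41; q' = -325 + 5·(4224/41) = 7795/41.
Buyers' price falls by p* − pb = 3520/41 − 2420/41 = 1100/41; sellers' price rises by ps − p* = 4224/41 − 3520/41 = 704/41.

Buyers gain 1100/41 per unit; sellers gain 704/41 per unit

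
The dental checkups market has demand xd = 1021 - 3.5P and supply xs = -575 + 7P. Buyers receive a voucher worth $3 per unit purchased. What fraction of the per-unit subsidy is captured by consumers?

Consumer share = 2/3

Pre-subsidy: 1021 - 3.5P = -575 + 7P gives P* = 152, x* = 489.
With the rebate, buyers effectively pay Pb = Ps − 3, where Ps is the price sellers receive.
Demand in terms of Ps becomes xd = 1021 − 3.5(Ps − 3) = 1031.5 - 3.5Ps. Setting this equal to supply: 1031.5 - 3.5Ps = -575 + 7Ps, so Ps = 153.
Buyers pay Pb = 153 − 3 = 150; x' = -575 + 7·153 = 496.
Buyers' price falls by P* − Pb = 152 − 150 = 2; sellers' price rises by Ps − P* = 153 − 152 = 1.
So consumers capture 2/3 = 2/3 of each unit of subsidy.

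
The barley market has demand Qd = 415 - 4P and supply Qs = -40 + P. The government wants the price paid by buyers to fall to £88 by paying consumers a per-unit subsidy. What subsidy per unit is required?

Required subsidy s = £15 per unit

At a buyer price of 88, quantity demanded is 415 − 4·88 = 63.
Sellers supply 63 only when they receive Ps with -40 + 1·Ps = 63, i.e. Ps = 103.
s = Ps − Pb = 103 − 88 = 15.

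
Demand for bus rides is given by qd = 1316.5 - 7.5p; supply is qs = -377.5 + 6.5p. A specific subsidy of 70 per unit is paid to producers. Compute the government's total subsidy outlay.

Pre-subsidy: 1316.5 - 7.5p = -377.5 + 6.5p gives p* = 121, q* = 409.
With the subsidy, sellers receive ps = pb + 70 for each unit, where pb is the price buyers pay.
Supply in terms of pb becomes qs = -377.5 + 6.5(pb + 70) = 77.5 + 6.5pb. Setting this equal to demand: 1316.5 - 7.5pb = 77.5 + 6.5pb, so pb = 88.5.
Sellers receive ps = 88.5 + 70 = 158.5; q' = 1316.5 − 7.5·88.5 = 652.75.
Government outlay = subsidy × quantity = 70 × 652.75 = 45692.5.

Government cost = 45692.5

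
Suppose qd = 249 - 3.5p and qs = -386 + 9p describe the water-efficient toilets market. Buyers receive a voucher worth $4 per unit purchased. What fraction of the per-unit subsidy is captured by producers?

Pre-subsidy: 249 - 3.5p = -386 + 9p gives p* = 50.8, q* = 71.2.
With the rebate, buyers effectively pay pb = ps − 4, where ps is the price sellers receive.
Demand in terms of ps becomes qd = 249 − 3.5(ps − 4) = 263 - 3.5ps. Setting this equal to supply: 263 - 3.5ps = -386 + 9ps, so ps = 51.92.
Buyers pay pb = 51.92 − 4 = 47.92; q' = -386 + 9·51.92 = 81.28.
Buyers' price falls by p* − pb = 50.8 − 47.92 = 2.88; sellers' price rises by ps − p* = 51.92 − 50.8 = 1.12.
So producers capture 1.12/4 = 0.28 of each unit of subsidy.

Producer share = 0.28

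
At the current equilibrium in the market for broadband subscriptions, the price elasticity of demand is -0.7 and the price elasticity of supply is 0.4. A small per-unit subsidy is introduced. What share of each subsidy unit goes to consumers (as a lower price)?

For a small subsidy around the equilibrium, the benefit split depends on the relative slopes, which at a point are proportional to the elasticities.
Buyer share = εs/(εs + |εd|) = 0.4/(0.4 + 0.7) = 4/11; seller share = |εd|/(εs + |εd|) = 7/11.

Consumer share = 4/11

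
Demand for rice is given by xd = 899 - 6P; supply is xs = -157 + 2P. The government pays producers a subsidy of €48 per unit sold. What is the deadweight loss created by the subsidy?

Pre-subsidy: 899 - 6P = -157 + 2P gives P* = 132, x* = 107.
With the subsidy, sellers receive Ps = Pb + 48 for each unit, where Pb is the price buyers pay.
Supply in terms of Pb becomes xs = -157 + 2(Pb + 48) = -61 + 2Pb. Setting this equal to demand: 899 - 6Pb = -61 + 2Pb, so Pb = 120.
Sellers receive Ps = 120 + 48 = 168; x' = 899 − 6·120 = 179.
The subsidy expands output by 179 − 107 = 72 past the efficient level; on those units the gap between marginal cost and willingness to pay runs from 0 up to 48.
DWL = ½ × 48 × 72 = 1728.

Deadweight loss = €1728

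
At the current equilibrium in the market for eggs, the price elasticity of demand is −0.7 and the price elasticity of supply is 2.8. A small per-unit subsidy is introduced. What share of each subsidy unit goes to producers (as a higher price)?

For a small subsidy around the equilibrium, the benefit split depends on the relative slopes, which at a point are proportional to the elasticities.
Buyer share = εs/(εs + |εd|) = 2.8/(2.8 + 0.7) = 0.8; seller share = |εd|/(εs + |εd|) = 0.2.
So producers capture 0.2 of the subsidy.

Producer share = 0.2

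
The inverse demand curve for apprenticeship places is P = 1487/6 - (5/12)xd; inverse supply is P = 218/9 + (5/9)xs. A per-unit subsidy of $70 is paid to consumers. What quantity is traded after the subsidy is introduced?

Pre-subsidy: 1487/6 - (5/12)x = 218/9 + (5/9)x gives x* = 230 and P* = 152.
With the rebate, buyers effectively pay Pb = Ps − 70, where Ps is the price sellers receive.
On the curves, Pb = 1487/6 - (5/12)x and Ps = 218/9 + (5/9)x; the wedge Ps − Pb = 70 gives 218/9 + (5/9)x − (1487/6 - (5/12)x) = 70, so x' = 302.
Then Pb = 1487/6 − (5/12)·302 = 122 and Ps = 218/9 + (5/9)·302 = 192.

x' = 302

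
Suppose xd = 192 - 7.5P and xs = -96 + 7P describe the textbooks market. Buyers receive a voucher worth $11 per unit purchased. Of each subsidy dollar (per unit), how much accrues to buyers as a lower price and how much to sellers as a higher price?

Pre-subsidy: 192 - 7.5P = -96 + 7P gives P* = 576/29, x* = 1248/29.
With the rebate, buyers effectively pay Pb = Ps − 11, where Ps is the price sellers receive.
Demand in terms of Ps becomes xd = 192 − 7.5(Ps − 11) = 274.5 - 7.5Ps. Setting this equal to supply: 274.5 - 7.5Ps = -96 + 7Ps, so Ps = 741/29.
Buyers pay Pb = 741/29 − 11 = 422/29; x' = -96 + 7·(741/29) = 2403/29.
Buyers' price falls by P* − Pb = 576/29 − 422/29 = 154/29; sellers' price rises by Ps − P* = 741/29 − 576/29 = 165/29.

Buyers gain 154/29 per unit; sellers gain 165/29 per unit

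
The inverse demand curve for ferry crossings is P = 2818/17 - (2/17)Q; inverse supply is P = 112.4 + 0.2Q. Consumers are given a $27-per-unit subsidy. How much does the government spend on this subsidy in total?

Government cost = $6831

Pre-subsidy: 2818/17 - (2/17)Q = 112.4 + 0.2Q gives Q* = 168 and P* = 146.
With the rebate, buyers effectively pay Pb = Ps − 27, where Ps is the price sellers receive.
On the curves, Pb = 2818/17 - (2/17)Q and Ps = 112.4 + 0.2Q; the wedge Ps − Pb = 27 gives 112.4 + 0.2Q − (2818/17 - (2/17)Q) = 27, so Q' = 253.
Then Pb = 2818/17 − (2/17)·253 = 136 and Ps = 112.4 + 0.2·253 = 163.
Government outlay = subsidy × quantity = 27 × 253 = 6831.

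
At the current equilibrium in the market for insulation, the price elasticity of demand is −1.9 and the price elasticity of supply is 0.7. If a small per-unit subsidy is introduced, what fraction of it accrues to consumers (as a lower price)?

Consumer share = 7/26

For a small subsidy around the equilibrium, the benefit split depends on the relative slopes, which at a point are proportional to the elasticities.
Buyer share = εs/(εs + |εd|) = 0.7/(0.7 + 1.9) = 7/26; seller share = |εd|/(εs + |εd|) = 19/26.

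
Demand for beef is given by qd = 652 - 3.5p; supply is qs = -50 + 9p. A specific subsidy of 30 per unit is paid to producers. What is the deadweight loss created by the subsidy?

Deadweight loss = 1134

Pre-subsidy: 652 - 3.5p = -50 + 9p gives p* = 56.16, q* = 455.44.
With the subsidy, sellers receive ps = pb + 30 for each unit, where pb is the price buyers pay.
Supply in terms of pb becomes qs = -50 + 9(pb + 30) = 220 + 9pb. Setting this equal to demand: 652 - 3.5pb = 220 + 9pb, so pb = 34.56.
Sellers receive ps = 34.56 + 30 = 64.56; q' = 652 − 3.5·34.56 = 531.04.
The subsidy expands output by 531.04 − 455.44 = 75.6 past the efficient level; on those units the gap between marginal cost and willingness to pay runs from 0 up to 30.
DWL = ½ × 30 × 75.6 = 1134.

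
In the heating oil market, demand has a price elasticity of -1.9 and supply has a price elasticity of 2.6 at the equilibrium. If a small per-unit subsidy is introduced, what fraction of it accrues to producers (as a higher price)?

Producer share = 19/45

For a small subsidy around the equilibrium, the benefit split depends on the relative slopes, which at a point are proportional to the elasticities.
Buyer share = εs/(εs + |εd|) = 2.6/(2.6 + 1.9) = 26/45; seller share = |εd|/(εs + |εd|) = 19/45.
So producers capture 19/45 of the subsidy.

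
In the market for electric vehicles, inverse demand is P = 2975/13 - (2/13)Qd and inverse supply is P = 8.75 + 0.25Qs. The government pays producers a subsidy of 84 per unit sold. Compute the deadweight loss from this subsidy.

Deadweight loss = 8736

Pre-subsidy: 2975/13 - (2/13)Q = 8.75 + 0.25Q gives Q* = 545 and P* = 145.
With the subsidy, sellers receive Ps = Pb + 84 for each unit, where Pb is the price buyers pay.
On the curves, Pb = 2975/13 - (2/13)Q and Ps = 8.75 + 0.25Q; the wedge Ps − Pb = 84 gives 8.75 + 0.25Q − (2975/13 - (2/13)Q) = 84, so Q' = 753.
Then Pb = 2975/13 − (2/13)·753 = 113 and Ps = 8.75 + 0.25·753 = 197.
The subsidy expands output by 753 − 545 = 208 past the efficient level; on those units the gap between marginal cost and willingness to pay runs from 0 up to 84.
DWL = ½ × 84 × 208 = 8736.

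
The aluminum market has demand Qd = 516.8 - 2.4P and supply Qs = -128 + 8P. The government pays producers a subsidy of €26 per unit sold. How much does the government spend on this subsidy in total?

Government cost = €10816

Pre-subsidy: 516.8 - 2.4P = -128 + 8P gives P* = 62, Q* = 368.
With the subsidy, sellers receive Ps = Pb + 26 for each unit, where Pb is the price buyers pay.
Supply in terms of Pb becomes Qs = -128 + 8(Pb + 26) = 80 + 8Pb. Setting this equal to demand: 516.8 - 2.4Pb = 80 + 8Pb, so Pb = 42.
Sellers receive Ps = 42 + 26 = 68; Q' = 516.8 − 2.4·42 = 416.
Government outlay = subsidy × quantity = 26 × 416 = 10816.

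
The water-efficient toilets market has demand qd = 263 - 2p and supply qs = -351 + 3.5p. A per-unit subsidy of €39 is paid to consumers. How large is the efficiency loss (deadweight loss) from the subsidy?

Deadweight loss = 10647/11

Pre-subsidy: 263 - 2p = -351 + 3.5p gives p* = 1228/11, q* = 437/11.
With the rebate, buyers effectively pay pb = ps − 39, where ps is the price sellers receive.
Demand in terms of ps becomes qd = 263 − 2(ps − 39) = 341 - 2ps. Setting this equal to supply: 341 - 2ps = -351 + 3.5ps, so ps = 1384/11.
Buyers pay pb = 1384/11 − 39 = 955/11; q' = -351 + 3.5·(1384/11) = 983/11.
The subsidy expands output by 983/11 − 437/11 = 546/11 past the efficient level; on those units the gap between marginal cost and willingness to pay runs from 0 up to 39.
DWL = ½ × 39 × 546/11 = 10647/11.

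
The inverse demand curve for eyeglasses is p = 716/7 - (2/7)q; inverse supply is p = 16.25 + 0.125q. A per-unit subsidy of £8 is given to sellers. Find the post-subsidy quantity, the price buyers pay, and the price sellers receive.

q' = 5266/23; buyers pay 848/23; sellers receive 1032/23

Pre-subsidy: 716/7 - (2/7)q = 16.25 + 0.125q gives q* = 4818/23 and p* = 976/23.
With the subsidy, sellers receive ps = pb + 8 for each unit, where pb is the price buyers pay.
On the curves, pb = 716/7 - (2/7)q and ps = 16.25 + 0.125q; the wedge ps − pb = 8 gives 16.25 + 0.125q − (716/7 - (2/7)q) = 8, so q' = 5266/23.
Then pb = 716/7 − (2/7)·(5266/23) = 848/23 and ps = 16.25 + 0.125·(5266/23) = 1032/23.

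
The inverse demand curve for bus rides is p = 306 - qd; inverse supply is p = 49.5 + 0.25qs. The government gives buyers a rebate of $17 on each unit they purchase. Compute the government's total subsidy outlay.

Government cost = $3719.6

Pre-subsidy: 306 - q = 49.5 + 0.25q gives q* = 205.2 and p* = 100.8.
With the rebate, buyers effectively pay pb = ps − 17, where ps is the price sellers receive.
On the curves, pb = 306 - q and ps = 49.5 + 0.25q; the wedge ps − pb = 17 gives 49.5 + 0.25q − (306 - q) = 17, so q' = 218.8.
Then pb = 306 − 1·218.8 = 87.2 and ps = 49.5 + 0.25·218.8 = 104.2.
Government outlay = subsidy × quantity = 17 × 218.8 = 3719.6.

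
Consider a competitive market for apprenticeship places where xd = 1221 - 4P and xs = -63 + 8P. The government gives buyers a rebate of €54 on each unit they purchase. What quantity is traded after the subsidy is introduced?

Pre-subsidy: 1221 - 4P = -63 + 8P gives P* = 107, x* = 793.
With the rebate, buyers effectively pay Pb = Ps − 54, where Ps is the price sellers receive.
Demand in terms of Ps becomes xd = 1221 − 4(Ps − 54) = 1437 - 4Ps. Setting this equal to supply: 1437 - 4Ps = -63 + 8Ps, so Ps = 125.
Buyers pay Pb = 125 − 54 = 71; x' = -63 + 8·125 = 937.

x' = 937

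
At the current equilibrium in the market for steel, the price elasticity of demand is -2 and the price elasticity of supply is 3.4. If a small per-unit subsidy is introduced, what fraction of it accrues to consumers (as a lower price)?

Consumer share = 17/27

For a small subsidy around the equilibrium, the benefit split depends on the relative slopes, which at a point are proportional to the elasticities.
Buyer share = εs/(εs + |εd|) = 3.4/(3.4 + 2) = 17/27; seller share = |εd|/(εs + |εd|) = 10/27.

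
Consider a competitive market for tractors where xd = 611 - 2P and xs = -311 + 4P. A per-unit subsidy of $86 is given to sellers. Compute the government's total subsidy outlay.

Pre-subsidy: 611 - 2P = -311 + 4P gives P* = 461/3, x* = 911/3.
With the subsidy, sellers receive Ps = Pb + 86 for each unit, where Pb is the price buyers pay.
Supply in terms of Pb becomes xs = -311 + 4(Pb + 86) = 33 + 4Pb. Setting this equal to demand: 611 - 2Pb = 33 + 4Pb, so Pb = 289/3.
Sellers receive Ps = 289/3 + 86 = 547/3; x' = 611 − 2·(289/3) = 1255/3.
Government outlay = subsidy × quantity = 86 × 1255/3 = 107930/3.

Government cost = 107930/3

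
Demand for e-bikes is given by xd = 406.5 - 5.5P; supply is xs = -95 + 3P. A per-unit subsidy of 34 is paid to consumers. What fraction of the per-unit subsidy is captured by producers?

Producer share = 11/17

Pre-subsidy: 406.5 - 5.5P = -95 + 3P gives P* = 59, x* = 82.
With the rebate, buyers effectively pay Pb = Ps − 34, where Ps is the price sellers receive.
Demand in terms of Ps becomes xd = 406.5 − 5.5(Ps − 34) = 593.5 - 5.5Ps. Setting this equal to supply: 593.5 - 5.5Ps = -95 + 3Ps, so Ps = 81.
Buyers pay Pb = 81 − 34 = 47; x' = -95 + 3·81 = 148.
Buyers' price falls by P* − Pb = 59 − 47 = 12; sellers' price rises by Ps − P* = 81 − 59 = 22.
So producers capture 22/34 = 11/17 of each unit of subsidy.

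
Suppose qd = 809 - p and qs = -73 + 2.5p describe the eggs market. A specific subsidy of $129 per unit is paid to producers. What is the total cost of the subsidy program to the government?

Government cost = 586176/7

Pre-subsidy: 809 - p = -73 + 2.5p gives p* = 252, q* = 557.
With the subsidy, sellers receive ps = pb + 129 for each unit, where pb is the price buyers pay.
Supply in terms of pb becomes qs = -73 + 2.5(pb + 129) = 249.5 + 2.5pb. Setting this equal to demand: 809 - pb = 249.5 + 2.5pb, so pb = 1119/7.
Sellers receive ps = 1119/7 + 129 = 2022/7; q' = 809 − 1·(1119/7) = 4544/7.
Government outlay = subsidy × quantity = 129 × 4544/7 = 586176/7.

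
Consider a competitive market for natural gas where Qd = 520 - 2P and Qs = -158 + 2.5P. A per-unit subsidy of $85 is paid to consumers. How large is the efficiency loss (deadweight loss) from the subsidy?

Deadweight loss = 36125/9

Pre-subsidy: 520 - 2P = -158 + 2.5P gives P* = 452/3, Q* = 656/3.
With the rebate, buyers effectively pay Pb = Ps − 85, where Ps is the price sellers receive.
Demand in terms of Ps becomes Qd = 520 − 2(Ps − 85) = 690 - 2Ps. Setting this equal to supply: 690 - 2Ps = -158 + 2.5Ps, so Ps = 1696/9.
Buyers pay Pb = 1696/9 − 85 = 931/9; Q' = -158 + 2.5·(1696/9) = 2818/9.
The subsidy expands output by 2818/9 − 656/3 = 850/9 past the efficient level; on those units the gap between marginal cost and willingness to pay runs from 0 up to 85.
DWL = ½ × 85 × 850/9 = 36125/9.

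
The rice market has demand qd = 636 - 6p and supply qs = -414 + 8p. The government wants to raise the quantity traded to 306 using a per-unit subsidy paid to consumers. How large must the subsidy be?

At q = 306, invert demand for the buyer price: pb = (636 − 306)/6 = 55; invert supply for the seller price: ps = (306 − (-414))/8 = 90.
The subsidy must fill the gap: s = ps − pb = 90 − 55 = 35.

Required subsidy s = 35 per unit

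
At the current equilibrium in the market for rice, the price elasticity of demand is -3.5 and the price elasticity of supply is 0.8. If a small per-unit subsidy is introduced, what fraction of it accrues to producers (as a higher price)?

Producer share = 35/43

For a small subsidy around the equilibrium, the benefit split depends on the relative slopes, which at a point are proportional to the elasticities.
Buyer share = εs/(εs + |εd|) = 0.8/(0.8 + 3.5) = 8/43; seller share = |εd|/(εs + |εd|) = 35/43.
So producers capture 35/43 of the subsidy.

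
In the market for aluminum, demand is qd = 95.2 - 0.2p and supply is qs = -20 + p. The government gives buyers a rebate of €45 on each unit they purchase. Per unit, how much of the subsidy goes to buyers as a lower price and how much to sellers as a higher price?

Buyers gain €37.5 per unit; sellers gain €7.5 per unit

Pre-subsidy: 95.2 - 0.2p = -20 + p gives p* = 96, q* = 76.
With the rebate, buyers effectively pay pb = ps − 45, where ps is the price sellers receive.
Demand in terms of ps becomes qd = 95.2 − 0.2(ps − 45) = 104.2 - 0.2ps. Setting this equal to supply: 104.2 - 0.2ps = -20 + ps, so ps = 103.5.
Buyers pay pb = 103.5 − 45 = 58.5; q' = -20 + 1·103.5 = 83.5.
Buyers' price falls by p* − pb = 96 − 58.5 = 37.5; sellers' price rises by ps − p* = 103.5 − 96 = 7.5.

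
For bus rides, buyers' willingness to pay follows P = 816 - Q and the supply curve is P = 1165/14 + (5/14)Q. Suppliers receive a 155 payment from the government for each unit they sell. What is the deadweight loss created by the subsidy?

Pre-subsidy: 816 - Q = 1165/14 + (5/14)Q gives Q* = 10259/19 and P* = 5245/19.
With the subsidy, sellers receive Ps = Pb + 155 for each unit, where Pb is the price buyers pay.
On the curves, Pb = 816 - Q and Ps = 1165/14 + (5/14)Q; the wedge Ps − Pb = 155 gives 1165/14 + (5/14)Q − (816 - Q) = 155, so Q' = 12429/19.
Then Pb = 816 − 1·(12429/19) = 3075/19 and Ps = 1165/14 + (5/14)·(12429/19) = 6020/19.
The subsidy expands output by 12429/19 − 10259/19 = 2170/19 past the efficient level; on those units the gap between marginal cost and willingness to pay runs from 0 up to 155.
DWL = ½ × 155 × 2170/19 = 168175/19.

Deadweight loss = 168175/19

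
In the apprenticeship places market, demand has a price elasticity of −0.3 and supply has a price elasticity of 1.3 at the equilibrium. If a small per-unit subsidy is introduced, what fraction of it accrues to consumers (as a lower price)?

Consumer share = 0.8125

For a small subsidy around the equilibrium, the benefit split depends on the relative slopes, which at a point are proportional to the elasticities.
Buyer share = εs/(εs + |εd|) = 1.3/(1.3 + 0.3) = 0.8125; seller share = |εd|/(εs + |εd|) = 0.1875.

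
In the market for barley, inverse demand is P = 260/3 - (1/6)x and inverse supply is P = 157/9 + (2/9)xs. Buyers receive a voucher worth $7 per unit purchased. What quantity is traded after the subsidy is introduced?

Pre-subsidy: 260/3 - (1/6)x = 157/9 + (2/9)x gives x* = 178 and P* = 57.
With the rebate, buyers effectively pay Pb = Ps − 7, where Ps is the price sellers receive.
On the curves, Pb = 260/3 - (1/6)x and Ps = 157/9 + (2/9)x; the wedge Ps − Pb = 7 gives 157/9 + (2/9)x − (260/3 - (1/6)x) = 7, so x' = 196.
Then Pb = 260/3 − (1/6)·196 = 54 and Ps = 157/9 + (2/9)·196 = 61.

x' = 196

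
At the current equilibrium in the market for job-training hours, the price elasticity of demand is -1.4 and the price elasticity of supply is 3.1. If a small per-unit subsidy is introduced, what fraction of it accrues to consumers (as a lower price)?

For a small subsidy around the equilibrium, the benefit split depends on the relative slopes, which at a point are proportional to the elasticities.
Buyer share = εs/(εs + |εd|) = 3.1/(3.1 + 1.4) = 31/45; seller share = |εd|/(εs + |εd|) = 14/45.

Consumer share = 31/45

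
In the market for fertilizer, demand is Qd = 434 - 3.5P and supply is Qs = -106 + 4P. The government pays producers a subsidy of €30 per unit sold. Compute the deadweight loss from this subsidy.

Deadweight loss = €840

Pre-subsidy: 434 - 3.5P = -106 + 4P gives P* = 72, Q* = 182.
With the subsidy, sellers receive Ps = Pb + 30 for each unit, where Pb is the price buyers pay.
Supply in terms of Pb becomes Qs = -106 + 4(Pb + 30) = 14 + 4Pb. Setting this equal to demand: 434 - 3.5Pb = 14 + 4Pb, so Pb = 56.
Sellers receive Ps = 56 + 30 = 86; Q' = 434 − 3.5·56 = 238.
The subsidy expands output by 238 − 182 = 56 past the efficient level; on those units the gap between marginal cost and willingness to pay runs from 0 up to 30.
DWL = ½ × 30 × 56 = 840.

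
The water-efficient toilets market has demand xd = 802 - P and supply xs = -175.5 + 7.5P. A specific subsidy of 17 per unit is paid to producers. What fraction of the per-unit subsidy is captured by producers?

Producer share = 2/17

Pre-subsidy: 802 - P = -175.5 + 7.5P gives P* = 115, x* = 687.
With the subsidy, sellers receive Ps = Pb + 17 for each unit, where Pb is the price buyers pay.
Supply in terms of Pb becomes xs = -175.5 + 7.5(Pb + 17) = -48 + 7.5Pb. Setting this equal to demand: 802 - Pb = -48 + 7.5Pb, so Pb = 100.
Sellers receive Ps = 100 + 17 = 117; x' = 802 − 1·100 = 702.
Buyers' price falls by P* − Pb = 115 − 100 = 15; sellers' price rises by Ps − P* = 117 − 115 = 2.
So producers capture 2/17 = 2/17 of each unit of subsidy.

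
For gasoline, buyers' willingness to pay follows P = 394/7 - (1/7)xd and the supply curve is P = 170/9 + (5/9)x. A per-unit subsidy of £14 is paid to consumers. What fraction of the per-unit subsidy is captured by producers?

Producer share = 35/44

Pre-subsidy: 394/7 - (1/7)x = 170/9 + (5/9)x gives x* = 589/11 and P* = 535/11.
With the rebate, buyers effectively pay Pb = Ps − 14, where Ps is the price sellers receive.
On the curves, Pb = 394/7 - (1/7)x and Ps = 170/9 + (5/9)x; the wedge Ps − Pb = 14 gives 170/9 + (5/9)x − (394/7 - (1/7)x) = 14, so x' = 1619/22.
Then Pb = 394/7 − (1/7)·(1619/22) = 1007/22 and Ps = 170/9 + (5/9)·(1619/22) = 1315/22.
Buyers' price falls by P* − Pb = 535/11 − 1007/22 = 63/22; sellers' price rises by Ps − P* = 1315/22 − 535/11 = 245/22.
So producers capture (245/22)/14 = 35/44 of each unit of subsidy.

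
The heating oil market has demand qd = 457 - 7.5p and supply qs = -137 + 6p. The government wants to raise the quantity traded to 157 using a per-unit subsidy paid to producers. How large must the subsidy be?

Required subsidy s = 9 per unit

At q = 157, invert demand for the buyer price: pb = (457 − 157)/7.5 = 40; invert supply for the seller price: ps = (157 − (-137))/6 = 49.
The subsidy must fill the gap: s = ps − pb = 49 − 40 = 9.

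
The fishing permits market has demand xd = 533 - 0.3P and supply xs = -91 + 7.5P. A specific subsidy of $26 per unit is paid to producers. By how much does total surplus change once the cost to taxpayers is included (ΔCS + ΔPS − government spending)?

Net change in total surplus = -$97.5

Pre-subsidy: 533 - 0.3P = -91 + 7.5P gives P* = 80, x* = 509.
With the subsidy, sellers receive Ps = Pb + 26 for each unit, where Pb is the price buyers pay.
Supply in terms of Pb becomes xs = -91 + 7.5(Pb + 26) = 104 + 7.5Pb. Setting this equal to demand: 533 - 0.3Pb = 104 + 7.5Pb, so Pb = 55.
Sellers receive Ps = 55 + 26 = 81; x' = 533 − 0.3·55 = 516.5.
ΔCS = ½(509 + 516.5)(80 − 55) = 12818.75; ΔPS = ½(509 + 516.5)(81 − 80) = 512.75.
Government spending = 26 × 516.5 = 13429.
Net change = 12818.75 + 512.75 − 13429 = -97.5. The loss equals the DWL triangle ½·26·7.5.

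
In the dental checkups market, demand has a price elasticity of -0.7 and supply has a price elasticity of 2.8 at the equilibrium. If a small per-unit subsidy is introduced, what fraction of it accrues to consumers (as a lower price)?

Consumer share = 0.8

For a small subsidy around the equilibrium, the benefit split depends on the relative slopes, which at a point are proportional to the elasticities.
Buyer share = εs/(εs + |εd|) = 2.8/(2.8 + 0.7) = 0.8; seller share = |εd|/(εs + |εd|) = 0.2.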